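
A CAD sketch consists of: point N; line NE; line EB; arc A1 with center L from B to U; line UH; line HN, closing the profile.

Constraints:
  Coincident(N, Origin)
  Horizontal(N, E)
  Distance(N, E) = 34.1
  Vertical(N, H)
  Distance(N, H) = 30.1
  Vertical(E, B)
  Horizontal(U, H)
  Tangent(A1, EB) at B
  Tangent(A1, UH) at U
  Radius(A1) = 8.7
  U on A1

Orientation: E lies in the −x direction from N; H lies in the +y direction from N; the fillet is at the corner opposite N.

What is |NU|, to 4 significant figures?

39.38

The virtual corner opposite N is at (-34.10, 30.10). Since A1 is tangent to EB there, LB ⟂ EB and tangency of A1 to UH means the radius LU is perpendicular to UH, with radius 8.7, so the center L sits 8.7 in from both sides at L = (-25.40, 21.40). That places the tangent points at B = (-34.10, 21.40) on EB and U = (-25.40, 30.10) on UH. Then |NU| = |U − N| = 39.38.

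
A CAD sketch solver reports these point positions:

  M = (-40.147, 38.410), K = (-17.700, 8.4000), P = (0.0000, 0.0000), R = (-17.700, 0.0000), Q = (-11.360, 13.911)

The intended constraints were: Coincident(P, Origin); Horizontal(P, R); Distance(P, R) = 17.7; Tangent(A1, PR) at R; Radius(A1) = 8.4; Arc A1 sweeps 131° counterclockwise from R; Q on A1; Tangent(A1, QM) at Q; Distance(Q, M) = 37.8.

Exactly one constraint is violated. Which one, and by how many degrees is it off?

Tangent(A1, QM) at Q — off by 8.60°.

P = (0.00, 0.00) ✓; P.y = 0.00, R.y = 0.00 ✓; |PR| = 17.70 ✓; ∠(KR, RP) = 90.00° ✓; |KR| = 8.400 ✓; bearing(K→Q) − bearing(K→R) = 131.0° ✓; |KQ| = 8.400 ✓; ∠(KQ, QM) = 81.40° ✗; |QM| = 37.80 ✓.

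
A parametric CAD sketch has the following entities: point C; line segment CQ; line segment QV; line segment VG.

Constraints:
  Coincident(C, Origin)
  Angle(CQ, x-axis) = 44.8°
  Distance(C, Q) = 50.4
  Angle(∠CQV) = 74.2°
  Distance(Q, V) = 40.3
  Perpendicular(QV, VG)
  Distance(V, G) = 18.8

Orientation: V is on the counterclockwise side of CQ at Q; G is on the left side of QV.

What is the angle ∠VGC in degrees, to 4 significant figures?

138.2°

C is at the origin; CQ runs at 44.8° with length 50.4, so Q = 50.4·(cos 44.8°, sin 44.8°) = (35.76, 35.51). ∠CQV = 74.2°, so QV runs at 44.8° + (180° − 74.2°) = 150.6° from the x-axis; with |QV| = 40.3, V = Q + 40.3·(cos 150.6°, sin 150.6°) = (0.6524, 55.30). The perpendicularity gives VG at right angles to QV; with |VG| = 18.8 on the left of QV, G = V + 18.8·(-0.4909, -0.8712) = (-8.577, 38.92). Then cos ∠VGC = GV·GC / (|GV||GC|), giving 138.2°.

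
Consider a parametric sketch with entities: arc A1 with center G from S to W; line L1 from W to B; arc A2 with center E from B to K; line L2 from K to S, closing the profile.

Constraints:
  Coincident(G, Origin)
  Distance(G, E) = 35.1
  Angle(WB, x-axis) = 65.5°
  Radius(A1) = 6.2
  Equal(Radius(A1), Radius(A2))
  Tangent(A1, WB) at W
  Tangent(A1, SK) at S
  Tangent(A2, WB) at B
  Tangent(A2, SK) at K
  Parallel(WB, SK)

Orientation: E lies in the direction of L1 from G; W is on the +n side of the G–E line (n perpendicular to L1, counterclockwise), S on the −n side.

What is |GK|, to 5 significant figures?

35.643

The slot axis is L1's direction at 65.5°, so u = (cos 65.5°, sin 65.5°) = (0.41469, 0.90996) and n = (−sin 65.5°, cos 65.5°) = (-0.90996, 0.41469). G is at the origin and E lies 35.1 along u from G, so E = 35.1·u = (14.556, 31.940). Tangency of A1 to both parallel lines with radius 6.2 puts W and S at G ± 6.2·n: W = (-5.6418, 2.5711), S = (5.6418, -2.5711). Equal radii place B and K the same way about E: B = E + 6.2·n = (8.9140, 34.511), K = E − 6.2·n = (20.197, 29.369). Then |GK| = |K − G| = 35.643.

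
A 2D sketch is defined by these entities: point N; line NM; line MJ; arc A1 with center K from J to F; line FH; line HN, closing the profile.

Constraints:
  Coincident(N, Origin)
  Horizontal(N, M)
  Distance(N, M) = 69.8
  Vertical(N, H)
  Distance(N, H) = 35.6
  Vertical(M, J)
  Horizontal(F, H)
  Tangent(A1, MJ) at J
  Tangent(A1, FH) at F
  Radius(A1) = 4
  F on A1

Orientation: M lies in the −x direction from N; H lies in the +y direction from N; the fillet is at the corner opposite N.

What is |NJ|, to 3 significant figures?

76.6

N is at the origin; NM is horizontal with |NM| = 69.8 and M on the −x side, so M = (-69.8, 0.00). NH is vertical with |NH| = 35.6 and H on the +y side, so H = (0.00, 35.6). The virtual corner opposite N is at (-69.8, 35.6). A1 meets MJ tangentially, so KJ is at right angles to MJ and the tangent condition forces KF to be normal to FH, with radius 4.0, so the center K sits 4.0 in from both sides at K = (-65.8, 31.6). That places the tangent points at J = (-69.8, 31.6) on MJ and F = (-65.8, 35.6) on FH. Then |NJ| = |J − N| = 76.6.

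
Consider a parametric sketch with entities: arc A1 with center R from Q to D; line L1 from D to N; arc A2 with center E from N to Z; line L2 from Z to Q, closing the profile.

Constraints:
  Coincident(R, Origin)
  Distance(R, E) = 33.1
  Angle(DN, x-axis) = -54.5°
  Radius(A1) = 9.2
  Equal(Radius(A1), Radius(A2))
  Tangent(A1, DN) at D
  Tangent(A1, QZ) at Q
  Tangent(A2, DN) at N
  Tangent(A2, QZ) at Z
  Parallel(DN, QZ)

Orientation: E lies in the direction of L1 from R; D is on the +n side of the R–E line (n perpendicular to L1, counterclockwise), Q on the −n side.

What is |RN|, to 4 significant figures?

34.35

Tangency of A1 to both parallel lines with radius 9.2 puts D and Q at R ± 9.2·n: D = (7.490, 5.342), Q = (-7.490, -5.342). Equal radii place N and Z the same way about E: N = E + 9.2·n = (26.71, -21.60), Z = E − 9.2·n = (11.73, -32.29). Then |RN| = |N − R| = 34.35.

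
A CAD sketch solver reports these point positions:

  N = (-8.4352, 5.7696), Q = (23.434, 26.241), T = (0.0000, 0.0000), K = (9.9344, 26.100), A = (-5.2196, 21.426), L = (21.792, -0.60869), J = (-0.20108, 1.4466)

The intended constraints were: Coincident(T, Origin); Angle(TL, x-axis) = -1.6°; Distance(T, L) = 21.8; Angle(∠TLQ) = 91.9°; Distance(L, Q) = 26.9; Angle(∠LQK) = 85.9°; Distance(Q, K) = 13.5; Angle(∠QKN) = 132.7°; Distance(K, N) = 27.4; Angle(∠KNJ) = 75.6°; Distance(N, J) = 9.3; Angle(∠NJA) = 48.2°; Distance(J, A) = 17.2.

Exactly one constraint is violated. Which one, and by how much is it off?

Distance(J, A) = 17.2 — off by 3.40.

T = (0.00, 0.00) ✓; TL at -1.600° ✓; |TL| = 21.80 ✓; ∠TLQ = 91.90° ✓; |LQ| = 26.90 ✓; ∠LQK = 85.90° ✓; |QK| = 13.50 ✓; ∠QKN = 132.7° ✓; |KN| = 27.40 ✓; ∠KNJ = 75.60° ✓; |NJ| = 9.300 ✓; ∠NJA = 48.20° ✓; |JA| = 20.60 ✗.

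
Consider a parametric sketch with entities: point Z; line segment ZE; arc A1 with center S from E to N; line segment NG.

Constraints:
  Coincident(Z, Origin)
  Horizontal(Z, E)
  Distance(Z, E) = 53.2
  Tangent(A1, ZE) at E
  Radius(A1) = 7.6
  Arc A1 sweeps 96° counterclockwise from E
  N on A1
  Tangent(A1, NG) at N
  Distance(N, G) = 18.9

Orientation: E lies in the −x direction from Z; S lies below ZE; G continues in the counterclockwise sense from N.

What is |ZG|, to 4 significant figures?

64.77

Z is at the origin; Z and E share the same y with |ZE| = 53.2 and E on the −x side, so E = (-53.20, 0.000). The tangent condition forces SE to be normal to ZE, so S = E + (0, -7.6) = (-53.20, -7.600). On A1, E sits at bearing 90° from S; a 96° counterclockwise sweep puts N at bearing 186°, so N = S + 7.6·(cos 186°, sin 186°) = (-60.76, -8.394). A1 meets NG tangentially, so SN is at right angles to NG, so NG runs along (−sin 186°, cos 186°); with |NG| = 18.9, G = (-58.78, -27.19). Then |ZG| = |G − Z| = 64.77.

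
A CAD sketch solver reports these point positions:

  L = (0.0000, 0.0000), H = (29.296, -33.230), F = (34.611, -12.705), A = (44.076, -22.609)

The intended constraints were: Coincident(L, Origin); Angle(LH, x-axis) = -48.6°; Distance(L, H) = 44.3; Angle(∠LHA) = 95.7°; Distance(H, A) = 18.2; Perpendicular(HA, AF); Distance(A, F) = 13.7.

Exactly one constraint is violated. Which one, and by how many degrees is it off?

Perpendicular(HA, AF) — off by 8.00°.

L = (0.00, 0.00) ✓; LH at -48.60° ✓; |LH| = 44.30 ✓; ∠LHA = 95.70° ✓; |HA| = 18.20 ✓; ∠(HA, AF) = 98.00° ✗; |AF| = 13.70 ✓.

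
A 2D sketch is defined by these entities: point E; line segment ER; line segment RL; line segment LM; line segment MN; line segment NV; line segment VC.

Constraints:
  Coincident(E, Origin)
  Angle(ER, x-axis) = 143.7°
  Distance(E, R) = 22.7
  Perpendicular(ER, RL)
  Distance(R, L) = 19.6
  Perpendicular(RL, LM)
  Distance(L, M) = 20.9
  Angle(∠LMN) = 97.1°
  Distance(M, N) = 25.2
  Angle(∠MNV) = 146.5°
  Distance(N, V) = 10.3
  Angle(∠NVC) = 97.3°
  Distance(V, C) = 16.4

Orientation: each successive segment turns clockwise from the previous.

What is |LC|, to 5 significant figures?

29.134

E is at the origin; ER runs at 143.7° with length 22.7, so R = (-18.295, 13.439). ER ⟂ RL, so RL runs at 53.700°; with |RL| = 19.6, L = (-6.6911, 29.235). RL is perpendicular to LM, so LM runs at -36.300°; with |LM| = 20.9, M = (10.153, 16.862). ∠LMN = 97.1° gives MN at -119.20° from the x-axis; with |MN| = 25.2, N = (-2.1413, -5.1358). ∠MNV = 146.5° gives NV at -152.70° from the x-axis; with |NV| = 10.3, V = (-11.294, -9.8599). ∠NVC = 97.3° gives VC at 124.60° from the x-axis; with |VC| = 16.4, C = (-20.607, 3.6395). Then |LC| = |C − L| = 29.134.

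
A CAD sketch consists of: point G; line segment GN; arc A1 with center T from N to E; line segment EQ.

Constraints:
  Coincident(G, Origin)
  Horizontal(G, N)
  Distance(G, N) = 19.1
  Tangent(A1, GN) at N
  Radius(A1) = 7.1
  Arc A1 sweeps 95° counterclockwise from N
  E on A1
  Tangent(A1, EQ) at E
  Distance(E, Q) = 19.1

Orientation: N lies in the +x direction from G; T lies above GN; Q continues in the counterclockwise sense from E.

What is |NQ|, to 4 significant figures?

27.29

On A1, N sits at bearing -90° from T; a 95° counterclockwise sweep puts E at bearing 5°, so E = T + 7.1·(cos 5°, sin 5°) = (26.17, 7.719). The tangent condition forces TE to be normal to EQ, so EQ runs along (−sin 5°, cos 5°); with |EQ| = 19.1, Q = (24.51, 26.75). Then |NQ| = |Q − N| = 27.29.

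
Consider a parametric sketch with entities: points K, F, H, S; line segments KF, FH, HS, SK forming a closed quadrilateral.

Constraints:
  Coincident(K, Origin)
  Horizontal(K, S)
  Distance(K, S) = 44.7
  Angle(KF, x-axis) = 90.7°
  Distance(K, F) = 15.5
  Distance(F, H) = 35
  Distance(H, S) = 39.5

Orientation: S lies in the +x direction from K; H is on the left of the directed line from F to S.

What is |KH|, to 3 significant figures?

45.7

K is at the origin; K and S share the same y with |KS| = 44.7 and S in +x, so S = (44.7, 0). KF runs at 90.7° with |KF| = 15.5, so F = (-0.189, 15.5). H is determined by |FH| = 35.0 and |HS| = 39.5 together: it lies at the intersection of circle(F, 35.0) and circle(S, 39.5). With |FS| = 47.5, the foot of the radical line on FS is 20.2 from F and the perpendicular offset is √(35.0² − 20.2²) = 28.6. Taking the left-of-FS solution: H = (28.2, 35.9).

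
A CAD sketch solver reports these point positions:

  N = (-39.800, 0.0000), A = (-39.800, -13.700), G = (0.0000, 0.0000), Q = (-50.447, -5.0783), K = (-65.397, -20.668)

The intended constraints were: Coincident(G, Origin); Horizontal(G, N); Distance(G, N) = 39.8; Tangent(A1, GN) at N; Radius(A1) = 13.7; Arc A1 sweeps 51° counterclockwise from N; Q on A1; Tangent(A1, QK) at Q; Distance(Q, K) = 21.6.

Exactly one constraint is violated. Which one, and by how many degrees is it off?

Tangent(A1, QK) at Q — off by 4.80°.

G = (0.00, 0.00) ✓; G.y = 0.00, N.y = 0.00 ✓; |GN| = 39.80 ✓; ∠(AN, NG) = 90.00° ✓; |AN| = 13.70 ✓; bearing(A→Q) − bearing(A→N) = 51.00° ✓; |AQ| = 13.70 ✓; ∠(AQ, QK) = 94.80° ✗; |QK| = 21.60 ✓.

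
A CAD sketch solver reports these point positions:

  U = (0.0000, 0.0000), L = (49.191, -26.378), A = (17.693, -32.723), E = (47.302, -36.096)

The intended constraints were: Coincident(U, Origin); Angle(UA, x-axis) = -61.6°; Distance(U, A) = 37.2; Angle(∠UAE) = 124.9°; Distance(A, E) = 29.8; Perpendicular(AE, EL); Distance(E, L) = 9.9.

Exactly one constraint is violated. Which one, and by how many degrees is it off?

Perpendicular(AE, EL) — off by 4.50°.

U = (0.00, 0.00) ✓; UA at -61.60° ✓; |UA| = 37.20 ✓; ∠UAE = 124.9° ✓; |AE| = 29.80 ✓; ∠(AE, EL) = 85.50° ✗; |EL| = 9.900 ✓.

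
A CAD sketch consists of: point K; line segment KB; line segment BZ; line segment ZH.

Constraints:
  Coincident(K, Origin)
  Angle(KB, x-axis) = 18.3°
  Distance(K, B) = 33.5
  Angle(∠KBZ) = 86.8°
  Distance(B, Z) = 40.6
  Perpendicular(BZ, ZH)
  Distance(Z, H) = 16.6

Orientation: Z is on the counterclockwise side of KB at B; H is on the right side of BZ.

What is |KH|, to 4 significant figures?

63.28

K is at the origin; KB runs at 18.3° with length 33.5, so B = 33.5·(cos 18.3°, sin 18.3°) = (31.81, 10.52). ∠KBZ = 86.8°, so BZ runs at 18.3° + (180° − 86.8°) = 111.5° from the x-axis; with |BZ| = 40.6, Z = B + 40.6·(cos 111.5°, sin 111.5°) = (16.93, 48.29). BZ is perpendicular to ZH; with |ZH| = 16.6 on the right of BZ, H = Z + 16.6·(0.9304, 0.3665) = (32.37, 54.38). Then |KH| = |H − K| = 63.28.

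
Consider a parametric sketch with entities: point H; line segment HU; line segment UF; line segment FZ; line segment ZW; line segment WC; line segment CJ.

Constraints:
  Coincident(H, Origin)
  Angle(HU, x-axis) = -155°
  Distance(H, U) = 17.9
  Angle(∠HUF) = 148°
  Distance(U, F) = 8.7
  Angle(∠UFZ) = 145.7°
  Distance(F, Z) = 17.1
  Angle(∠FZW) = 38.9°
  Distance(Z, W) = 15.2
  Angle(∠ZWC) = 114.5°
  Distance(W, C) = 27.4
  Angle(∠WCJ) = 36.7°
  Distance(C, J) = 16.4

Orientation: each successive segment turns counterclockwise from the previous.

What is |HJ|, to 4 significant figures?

29.17

H is at the origin; HU runs at -155.0° with length 17.9, so U = (-16.22, -7.565). ∠HUF = 148.0° gives UF at -123.0° from the x-axis; with |UF| = 8.7, F = (-20.96, -14.86). ∠UFZ = 145.7° gives FZ at -88.70° from the x-axis; with |FZ| = 17.1, Z = (-20.57, -31.96). ∠FZW = 38.9° gives ZW at 52.40° from the x-axis; with |ZW| = 15.2, W = (-11.30, -19.91). ∠ZWC = 114.5° gives WC at 117.9° from the x-axis; with |WC| = 27.4, C = (-24.12, 4.301). ∠WCJ = 36.7° gives CJ at -98.80° from the x-axis; with |CJ| = 16.4, J = (-26.63, -11.91). Then |HJ| = |J − H| = 29.17.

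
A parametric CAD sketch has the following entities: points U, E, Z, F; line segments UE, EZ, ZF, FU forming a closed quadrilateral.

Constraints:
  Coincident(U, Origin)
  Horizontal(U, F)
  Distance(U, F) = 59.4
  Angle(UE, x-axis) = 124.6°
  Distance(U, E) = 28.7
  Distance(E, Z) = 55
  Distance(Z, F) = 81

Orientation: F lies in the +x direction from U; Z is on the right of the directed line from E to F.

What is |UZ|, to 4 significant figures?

34.89

Checks: |EZ| = 55.00 ✓; |ZF| = 81.00 ✓.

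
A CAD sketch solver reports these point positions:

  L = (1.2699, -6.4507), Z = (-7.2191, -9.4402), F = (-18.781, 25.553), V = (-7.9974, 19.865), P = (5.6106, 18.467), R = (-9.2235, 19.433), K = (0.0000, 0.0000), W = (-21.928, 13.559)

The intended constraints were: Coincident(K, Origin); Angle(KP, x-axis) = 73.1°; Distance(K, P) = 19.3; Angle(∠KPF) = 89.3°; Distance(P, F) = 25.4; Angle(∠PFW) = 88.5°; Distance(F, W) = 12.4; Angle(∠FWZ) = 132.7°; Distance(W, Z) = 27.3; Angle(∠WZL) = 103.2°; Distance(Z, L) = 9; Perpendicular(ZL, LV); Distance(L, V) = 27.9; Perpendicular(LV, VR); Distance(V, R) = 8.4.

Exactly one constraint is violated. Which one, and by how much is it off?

Distance(V, R) = 8.4 — off by 7.10.

K = (0.00, 0.00) ✓; KP at 73.10° ✓; |KP| = 19.30 ✓; ∠KPF = 89.30° ✓; |PF| = 25.40 ✓; ∠PFW = 88.50° ✓; |FW| = 12.40 ✓; ∠FWZ = 132.7° ✓; |WZ| = 27.30 ✓; ∠WZL = 103.2° ✓; |ZL| = 9.000 ✓; ∠(ZL, LV) = 90.00° ✓; |LV| = 27.90 ✓; ∠(LV, VR) = 90.01° ✓; |VR| = 1.300 ✗.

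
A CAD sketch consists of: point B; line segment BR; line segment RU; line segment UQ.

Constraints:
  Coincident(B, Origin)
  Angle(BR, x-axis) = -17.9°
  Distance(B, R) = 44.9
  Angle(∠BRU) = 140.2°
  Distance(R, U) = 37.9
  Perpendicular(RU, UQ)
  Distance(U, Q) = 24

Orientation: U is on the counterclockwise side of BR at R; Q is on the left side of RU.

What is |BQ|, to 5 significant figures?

72.551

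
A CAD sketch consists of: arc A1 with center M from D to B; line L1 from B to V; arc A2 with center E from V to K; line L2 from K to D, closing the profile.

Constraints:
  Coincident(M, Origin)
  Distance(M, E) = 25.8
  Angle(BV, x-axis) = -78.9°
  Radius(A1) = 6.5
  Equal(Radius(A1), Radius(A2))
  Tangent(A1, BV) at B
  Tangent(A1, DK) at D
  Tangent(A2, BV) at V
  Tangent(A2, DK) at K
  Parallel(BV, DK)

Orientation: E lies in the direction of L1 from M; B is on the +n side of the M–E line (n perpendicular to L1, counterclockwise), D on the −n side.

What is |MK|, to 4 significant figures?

26.61

The slot axis is L1's direction at -78.9°, so u = (cos -78.9°, sin -78.9°) = (0.1925, -0.9813) and n = (−sin -78.9°, cos -78.9°) = (0.9813, 0.1925). M is at the origin and E lies 25.8 along u from M, so E = 25.8·u = (4.967, -25.32). Tangency of A1 to both parallel lines with radius 6.5 puts B and D at M ± 6.5·n: B = (6.378, 1.251), D = (-6.378, -1.251). Equal radii place V and K the same way about E: V = E + 6.5·n = (11.35, -24.07), K = E − 6.5·n = (-1.411, -26.57). Then |MK| = |K − M| = 26.61.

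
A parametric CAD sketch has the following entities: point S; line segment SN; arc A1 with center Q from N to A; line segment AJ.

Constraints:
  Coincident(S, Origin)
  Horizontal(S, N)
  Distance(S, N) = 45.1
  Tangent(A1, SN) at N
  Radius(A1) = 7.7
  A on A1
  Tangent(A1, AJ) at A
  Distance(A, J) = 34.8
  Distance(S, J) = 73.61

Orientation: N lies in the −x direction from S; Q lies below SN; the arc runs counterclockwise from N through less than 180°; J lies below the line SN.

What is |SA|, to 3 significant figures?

52.8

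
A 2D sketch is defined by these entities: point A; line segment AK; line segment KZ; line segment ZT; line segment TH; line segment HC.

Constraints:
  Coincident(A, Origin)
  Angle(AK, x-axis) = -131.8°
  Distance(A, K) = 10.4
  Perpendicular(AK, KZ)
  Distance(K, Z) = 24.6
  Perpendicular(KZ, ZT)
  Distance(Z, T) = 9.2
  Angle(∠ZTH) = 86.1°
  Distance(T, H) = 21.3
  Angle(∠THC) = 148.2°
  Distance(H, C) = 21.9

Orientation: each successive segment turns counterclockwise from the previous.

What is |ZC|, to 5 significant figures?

39.358

A is at the origin; AK runs at -131.8° with length 10.4, so K = (-6.9319, -7.7530). The perpendicularity gives KZ at right angles to AK, so KZ runs at -41.800°; with |KZ| = 24.6, Z = (11.407, -24.150). KZ is perpendicular to ZT, so ZT runs at 48.200°; with |ZT| = 9.2, T = (17.539, -17.291). ∠ZTH = 86.1° gives TH at 142.10° from the x-axis; with |TH| = 21.3, H = (0.73138, -4.2070). ∠THC = 148.2° gives HC at 173.90° from the x-axis; with |HC| = 21.9, C = (-21.045, -1.8798). Then |ZC| = |C − Z| = 39.358.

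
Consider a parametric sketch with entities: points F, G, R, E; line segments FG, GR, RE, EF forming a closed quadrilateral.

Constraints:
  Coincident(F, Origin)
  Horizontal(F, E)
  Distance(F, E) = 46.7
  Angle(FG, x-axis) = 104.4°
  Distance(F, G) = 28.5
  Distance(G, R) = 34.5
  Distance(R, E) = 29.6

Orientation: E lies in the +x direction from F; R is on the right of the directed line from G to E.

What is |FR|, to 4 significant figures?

17.56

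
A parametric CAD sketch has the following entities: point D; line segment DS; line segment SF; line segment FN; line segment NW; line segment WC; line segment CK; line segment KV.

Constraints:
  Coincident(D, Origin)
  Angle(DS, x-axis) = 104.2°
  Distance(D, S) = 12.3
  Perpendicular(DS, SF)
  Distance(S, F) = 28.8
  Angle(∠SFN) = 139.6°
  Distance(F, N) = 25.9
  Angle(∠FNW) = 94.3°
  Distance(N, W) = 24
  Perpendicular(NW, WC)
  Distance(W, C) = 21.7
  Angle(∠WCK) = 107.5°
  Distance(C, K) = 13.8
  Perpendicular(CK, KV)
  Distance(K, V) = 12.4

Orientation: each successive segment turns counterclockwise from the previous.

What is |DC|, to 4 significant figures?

20.17

D is at the origin; DS runs at 104.2° with length 12.3, so S = (-3.017, 11.92). The perpendicularity gives SF at right angles to DS, so SF runs at -165.8°; with |SF| = 28.8, F = (-30.94, 4.859). ∠SFN = 139.6° gives FN at -125.4° from the x-axis; with |FN| = 25.9, N = (-45.94, -16.25). ∠FNW = 94.3° gives NW at -39.70° from the x-axis; with |NW| = 24.0, W = (-27.48, -31.58). NW ⟂ WC, so WC runs at 50.30°; with |WC| = 21.7, C = (-13.61, -14.89). Then |DC| = |C − D| = 20.17.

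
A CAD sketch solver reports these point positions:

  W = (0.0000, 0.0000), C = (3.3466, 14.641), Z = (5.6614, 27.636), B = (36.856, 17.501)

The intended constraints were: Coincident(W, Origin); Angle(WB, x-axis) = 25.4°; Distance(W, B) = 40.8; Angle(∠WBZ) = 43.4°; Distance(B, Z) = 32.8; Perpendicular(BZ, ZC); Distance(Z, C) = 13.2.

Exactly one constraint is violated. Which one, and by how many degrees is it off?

Perpendicular(BZ, ZC) — off by 7.90°.

W = (0.00, 0.00) ✓; WB at 25.40° ✓; |WB| = 40.80 ✓; ∠WBZ = 43.40° ✓; |BZ| = 32.80 ✓; ∠(BZ, ZC) = 97.90° ✗; |ZC| = 13.20 ✓.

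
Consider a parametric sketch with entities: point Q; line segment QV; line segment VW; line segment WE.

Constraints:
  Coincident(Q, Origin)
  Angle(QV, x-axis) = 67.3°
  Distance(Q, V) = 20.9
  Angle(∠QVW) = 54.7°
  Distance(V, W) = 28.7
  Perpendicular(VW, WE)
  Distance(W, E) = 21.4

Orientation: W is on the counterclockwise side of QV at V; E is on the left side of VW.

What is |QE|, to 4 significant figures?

17.18

Q is at the origin; QV runs at 67.3° with length 20.9, so V = 20.9·(cos 67.3°, sin 67.3°) = (8.065, 19.28). ∠QVW = 54.7°, so VW runs at 67.3° + (180° − 54.7°) = 192.6° from the x-axis; with |VW| = 28.7, W = V + 28.7·(cos 192.6°, sin 192.6°) = (-19.94, 13.02). VW ⟂ WE; with |WE| = 21.4 on the left of VW, E = W + 21.4·(0.2181, -0.9759) = (-15.28, -7.864). Then |QE| = |E − Q| = 17.18.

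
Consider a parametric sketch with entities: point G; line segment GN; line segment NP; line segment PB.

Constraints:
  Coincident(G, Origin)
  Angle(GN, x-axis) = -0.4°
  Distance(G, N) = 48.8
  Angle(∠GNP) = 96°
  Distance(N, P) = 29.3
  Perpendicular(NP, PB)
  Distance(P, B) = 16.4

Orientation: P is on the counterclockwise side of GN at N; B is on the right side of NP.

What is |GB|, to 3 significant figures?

73.5

G is at the origin; GN runs at -0.4° with length 48.8, so N = 48.8·(cos -0.4°, sin -0.4°) = (48.8, -0.341). ∠GNP = 96.0°, so NP runs at -0.4° + (180° − 96.0°) = 83.6° from the x-axis; with |NP| = 29.3, P = N + 29.3·(cos 83.6°, sin 83.6°) = (52.1, 28.8). The perpendicularity gives PB at right angles to NP; with |PB| = 16.4 on the right of NP, B = P + 16.4·(0.994, -0.111) = (68.4, 26.9). Then |GB| = |B − G| = 73.5.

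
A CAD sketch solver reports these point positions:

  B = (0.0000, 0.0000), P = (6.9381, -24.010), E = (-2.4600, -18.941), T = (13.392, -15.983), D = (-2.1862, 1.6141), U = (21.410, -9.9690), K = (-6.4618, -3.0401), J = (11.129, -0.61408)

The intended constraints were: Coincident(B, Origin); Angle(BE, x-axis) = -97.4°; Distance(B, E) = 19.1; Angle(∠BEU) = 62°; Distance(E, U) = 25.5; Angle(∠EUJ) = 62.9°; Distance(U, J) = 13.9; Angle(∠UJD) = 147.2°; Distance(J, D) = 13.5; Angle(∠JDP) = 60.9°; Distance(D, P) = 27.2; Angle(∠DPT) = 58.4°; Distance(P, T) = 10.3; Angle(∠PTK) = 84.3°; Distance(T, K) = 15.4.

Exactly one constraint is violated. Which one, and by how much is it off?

Distance(T, K) = 15.4 — off by 8.30.

B = (0.00, 0.00) ✓; BE at -97.40° ✓; |BE| = 19.10 ✓; ∠BEU = 62.00° ✓; |EU| = 25.50 ✓; ∠EUJ = 62.90° ✓; |UJ| = 13.90 ✓; ∠UJD = 147.2° ✓; |JD| = 13.50 ✓; ∠JDP = 60.90° ✓; |DP| = 27.20 ✓; ∠DPT = 58.40° ✓; |PT| = 10.30 ✓; ∠PTK = 84.30° ✓; |TK| = 23.70 ✗.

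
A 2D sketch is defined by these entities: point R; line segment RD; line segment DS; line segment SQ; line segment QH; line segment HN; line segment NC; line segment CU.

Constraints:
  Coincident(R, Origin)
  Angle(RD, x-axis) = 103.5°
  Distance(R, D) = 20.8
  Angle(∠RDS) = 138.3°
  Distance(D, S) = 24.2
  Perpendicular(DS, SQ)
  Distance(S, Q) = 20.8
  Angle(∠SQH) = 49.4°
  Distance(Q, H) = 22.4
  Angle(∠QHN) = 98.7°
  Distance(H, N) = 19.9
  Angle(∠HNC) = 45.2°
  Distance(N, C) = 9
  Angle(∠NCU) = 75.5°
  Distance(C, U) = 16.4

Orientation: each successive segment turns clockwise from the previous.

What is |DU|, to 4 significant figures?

4.066

R is at the origin; RD runs at 103.5° with length 20.8, so D = (-4.856, 20.23). ∠RDS = 138.3° gives DS at 61.80° from the x-axis; with |DS| = 24.2, S = (6.580, 41.55). DS ⟂ SQ, so SQ runs at -28.20°; with |SQ| = 20.8, Q = (24.91, 31.72). ∠SQH = 49.4° gives QH at -158.8° from the x-axis; with |QH| = 22.4, H = (4.027, 23.62). ∠QHN = 98.7° gives HN at 119.9° from the x-axis; with |HN| = 19.9, N = (-5.893, 40.87). ∠HNC = 45.2° gives NC at -14.90° from the x-axis; with |NC| = 9.0, C = (2.805, 38.56). ∠NCU = 75.5° gives CU at -119.4° from the x-axis; with |CU| = 16.4, U = (-5.246, 24.27). Then |DU| = |U − D| = 4.066.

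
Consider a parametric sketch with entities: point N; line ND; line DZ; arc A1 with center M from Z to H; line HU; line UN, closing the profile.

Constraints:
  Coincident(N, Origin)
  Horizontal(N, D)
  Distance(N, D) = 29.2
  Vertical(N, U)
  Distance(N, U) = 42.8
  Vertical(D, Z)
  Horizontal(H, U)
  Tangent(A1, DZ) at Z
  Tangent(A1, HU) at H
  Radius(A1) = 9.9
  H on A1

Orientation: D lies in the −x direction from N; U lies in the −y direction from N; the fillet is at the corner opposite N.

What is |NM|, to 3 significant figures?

38.1

N is at the origin; N and D share the same y with |ND| = 29.2 and D on the −x side, so D = (-29.2, 0.00). N and U share the same x with |NU| = 42.8 and U on the −y side, so U = (0.00, -42.8). The virtual corner opposite N is at (-29.2, -42.8). The tangent condition forces MZ to be normal to DZ and A1 meets HU tangentially, so MH is at right angles to HU, with radius 9.9, so the center M sits 9.9 in from both sides at M = (-19.3, -32.9). Then |NM| = |M − N| = 38.1.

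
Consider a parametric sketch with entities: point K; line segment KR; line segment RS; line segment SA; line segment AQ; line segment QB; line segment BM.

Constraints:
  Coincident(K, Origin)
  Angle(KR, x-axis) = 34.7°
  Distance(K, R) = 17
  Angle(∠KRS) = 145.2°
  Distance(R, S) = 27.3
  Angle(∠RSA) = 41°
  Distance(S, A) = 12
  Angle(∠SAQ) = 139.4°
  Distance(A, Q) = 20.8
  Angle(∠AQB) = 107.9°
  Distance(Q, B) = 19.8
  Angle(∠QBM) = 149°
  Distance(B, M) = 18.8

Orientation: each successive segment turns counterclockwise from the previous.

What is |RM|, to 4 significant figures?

29.49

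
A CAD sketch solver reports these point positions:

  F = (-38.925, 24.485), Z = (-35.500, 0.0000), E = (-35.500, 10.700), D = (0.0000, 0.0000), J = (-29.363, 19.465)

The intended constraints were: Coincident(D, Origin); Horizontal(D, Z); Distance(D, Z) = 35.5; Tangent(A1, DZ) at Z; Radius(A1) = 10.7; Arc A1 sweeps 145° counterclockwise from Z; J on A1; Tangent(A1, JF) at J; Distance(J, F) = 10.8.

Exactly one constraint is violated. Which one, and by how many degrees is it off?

Tangent(A1, JF) at J — off by 7.30°.

D = (0.00, 0.00) ✓; D.y = 0.00, Z.y = 0.00 ✓; |DZ| = 35.50 ✓; ∠(EZ, ZD) = 90.00° ✓; |EZ| = 10.70 ✓; bearing(E→J) − bearing(E→Z) = 145.0° ✓; |EJ| = 10.70 ✓; ∠(EJ, JF) = 82.70° ✗; |JF| = 10.80 ✓.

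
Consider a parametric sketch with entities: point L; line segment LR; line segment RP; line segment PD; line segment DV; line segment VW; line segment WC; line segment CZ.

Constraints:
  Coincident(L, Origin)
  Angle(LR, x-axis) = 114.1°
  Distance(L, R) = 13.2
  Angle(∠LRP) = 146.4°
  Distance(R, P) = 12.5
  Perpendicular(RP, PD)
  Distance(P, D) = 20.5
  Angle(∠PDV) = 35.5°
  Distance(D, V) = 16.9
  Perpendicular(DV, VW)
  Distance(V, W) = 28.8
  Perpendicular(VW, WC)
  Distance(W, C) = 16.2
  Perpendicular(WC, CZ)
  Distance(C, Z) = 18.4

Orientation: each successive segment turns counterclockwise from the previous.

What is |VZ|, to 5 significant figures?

19.251

L is at the origin; LR runs at 114.1° with length 13.2, so R = (-5.3900, 12.049). ∠LRP = 146.4° gives RP at 147.70° from the x-axis; with |RP| = 12.5, P = (-15.956, 18.729). RP ⟂ PD, so PD runs at -122.30°; with |PD| = 20.5, D = (-26.910, 1.4009). ∠PDV = 35.5° gives DV at 22.200° from the x-axis; with |DV| = 16.9, V = (-11.263, 7.7865). DV ⟂ VW, so VW runs at 112.20°; with |VW| = 28.8, W = (-22.145, 34.452). VW ⟂ WC, so WC runs at -157.80°; with |WC| = 16.2, C = (-37.144, 28.331). The perpendicularity gives CZ at right angles to WC, so CZ runs at -67.800°; with |CZ| = 18.4, Z = (-30.191, 11.294). Then |VZ| = |Z − V| = 19.251.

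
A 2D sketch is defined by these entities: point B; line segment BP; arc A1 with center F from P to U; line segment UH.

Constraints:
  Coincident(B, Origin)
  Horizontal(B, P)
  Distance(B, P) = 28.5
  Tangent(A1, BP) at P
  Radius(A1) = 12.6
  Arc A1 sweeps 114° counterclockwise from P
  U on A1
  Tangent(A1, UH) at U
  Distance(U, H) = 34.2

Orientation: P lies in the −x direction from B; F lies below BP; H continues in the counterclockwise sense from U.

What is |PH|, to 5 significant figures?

49.027

B is at the origin; BP is horizontal with |BP| = 28.5 and P on the −x side, so P = (-28.500, 0.0000). Tangency of A1 to BP means the radius FP is perpendicular to BP, so F = P + (0, -12.6) = (-28.500, -12.600). On A1, P sits at bearing 90° from F; a 114° counterclockwise sweep puts U at bearing 204°, so U = F + 12.6·(cos 204°, sin 204°) = (-40.011, -17.725). A1 meets UH tangentially, so FU is at right angles to UH, so UH runs along (−sin 204°, cos 204°); with |UH| = 34.2, H = (-26.100, -48.968). Then |PH| = |H − P| = 49.027.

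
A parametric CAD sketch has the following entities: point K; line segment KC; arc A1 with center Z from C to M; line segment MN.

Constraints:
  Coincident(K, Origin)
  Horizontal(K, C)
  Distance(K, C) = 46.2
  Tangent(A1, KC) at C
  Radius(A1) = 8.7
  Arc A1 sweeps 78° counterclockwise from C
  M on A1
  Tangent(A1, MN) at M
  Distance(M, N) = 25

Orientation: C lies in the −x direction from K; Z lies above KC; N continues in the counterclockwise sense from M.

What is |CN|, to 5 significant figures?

34.211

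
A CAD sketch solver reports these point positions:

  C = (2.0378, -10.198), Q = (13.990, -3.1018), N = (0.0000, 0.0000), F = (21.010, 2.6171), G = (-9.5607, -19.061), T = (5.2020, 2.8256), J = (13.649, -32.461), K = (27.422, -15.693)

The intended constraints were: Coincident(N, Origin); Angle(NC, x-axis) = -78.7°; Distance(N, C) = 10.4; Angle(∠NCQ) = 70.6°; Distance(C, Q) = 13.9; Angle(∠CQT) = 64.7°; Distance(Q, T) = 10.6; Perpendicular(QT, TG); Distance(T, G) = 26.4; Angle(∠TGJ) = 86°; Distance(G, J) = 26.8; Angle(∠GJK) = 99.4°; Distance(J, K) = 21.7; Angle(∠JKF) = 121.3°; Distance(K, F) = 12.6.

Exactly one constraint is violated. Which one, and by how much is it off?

Distance(K, F) = 12.6 — off by 6.80.

N = (0.00, 0.00) ✓; NC at -78.70° ✓; |NC| = 10.40 ✓; ∠NCQ = 70.60° ✓; |CQ| = 13.90 ✓; ∠CQT = 64.70° ✓; |QT| = 10.60 ✓; ∠(QT, TG) = 90.00° ✓; |TG| = 26.40 ✓; ∠TGJ = 86.00° ✓; |GJ| = 26.80 ✓; ∠GJK = 99.40° ✓; |JK| = 21.70 ✓; ∠JKF = 121.3° ✓; |KF| = 19.40 ✗.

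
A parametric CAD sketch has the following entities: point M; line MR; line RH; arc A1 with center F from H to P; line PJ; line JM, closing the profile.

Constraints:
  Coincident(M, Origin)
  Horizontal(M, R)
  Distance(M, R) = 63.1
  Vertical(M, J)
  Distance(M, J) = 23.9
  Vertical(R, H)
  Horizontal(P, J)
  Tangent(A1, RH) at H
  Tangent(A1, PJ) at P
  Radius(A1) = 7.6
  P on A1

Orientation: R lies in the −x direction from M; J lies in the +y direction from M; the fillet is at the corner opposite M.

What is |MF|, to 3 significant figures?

57.8

M and J share the same x with |MJ| = 23.9 and J on the +y side, so J = (0.00, 23.9). The virtual corner opposite M is at (-63.1, 23.9). The tangent condition forces FH to be normal to RH and A1 meets PJ tangentially, so FP is at right angles to PJ, with radius 7.6, so the center F sits 7.6 in from both sides at F = (-55.5, 16.3). Then |MF| = |F − M| = 57.8.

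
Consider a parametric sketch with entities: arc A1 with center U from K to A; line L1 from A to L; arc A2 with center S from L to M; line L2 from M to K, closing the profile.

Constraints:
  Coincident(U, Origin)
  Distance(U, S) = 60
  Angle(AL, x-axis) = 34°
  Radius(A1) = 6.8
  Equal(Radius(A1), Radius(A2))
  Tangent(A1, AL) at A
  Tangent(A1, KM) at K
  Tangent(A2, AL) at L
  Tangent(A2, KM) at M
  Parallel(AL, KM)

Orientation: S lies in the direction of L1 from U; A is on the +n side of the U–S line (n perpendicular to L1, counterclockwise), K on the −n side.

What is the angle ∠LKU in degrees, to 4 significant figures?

77.23°

The slot axis is L1's direction at 34.0°, so u = (cos 34.0°, sin 34.0°) = (0.8290, 0.5592) and n = (−sin 34.0°, cos 34.0°) = (-0.5592, 0.8290). U is at the origin and S lies 60.0 along u from U, so S = 60.0·u = (49.74, 33.55). Tangency of A1 to both parallel lines with radius 6.8 puts A and K at U ± 6.8·n: A = (-3.803, 5.637), K = (3.803, -5.637). Equal radii place L and M the same way about S: L = S + 6.8·n = (45.94, 39.19), M = S − 6.8·n = (53.54, 27.91). Then cos ∠LKU = KL·KU / (|KL||KU|), giving 77.23°.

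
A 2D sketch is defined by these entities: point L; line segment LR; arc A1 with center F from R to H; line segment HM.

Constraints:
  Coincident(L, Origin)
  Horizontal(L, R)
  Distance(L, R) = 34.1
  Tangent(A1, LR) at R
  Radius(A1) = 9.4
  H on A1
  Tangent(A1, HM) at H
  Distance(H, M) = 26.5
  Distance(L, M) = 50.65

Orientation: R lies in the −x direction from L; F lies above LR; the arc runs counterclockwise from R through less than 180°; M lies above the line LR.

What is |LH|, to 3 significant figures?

28.2

L is at the origin; L and R share the same y with |LR| = 34.1 and R on the −x side, so R = (-34.1, 0.00). The tangent condition forces FR to be normal to LR, so F = R + (0, 9.4) = (-34.1, 9.40). Since FH ⟂ HM (tangency), |FM| = √(9.4² + 26.5²) = 28.1 regardless of where H sits on A1. So M lies on both circle(L, 50.65) and circle(F, 28.1); the above-LR intersection is M = (-34.0, 37.5). H is the foot of the tangent from M: H = (-25.2, 12.5).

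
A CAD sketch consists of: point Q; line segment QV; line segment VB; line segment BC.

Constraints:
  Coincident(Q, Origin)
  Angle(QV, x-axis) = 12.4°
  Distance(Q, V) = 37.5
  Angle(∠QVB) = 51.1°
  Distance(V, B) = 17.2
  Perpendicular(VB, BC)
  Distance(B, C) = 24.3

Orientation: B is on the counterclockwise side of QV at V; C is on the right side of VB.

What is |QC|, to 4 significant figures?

53.86

Q is at the origin; QV runs at 12.4° with length 37.5, so V = 37.5·(cos 12.4°, sin 12.4°) = (36.63, 8.053). ∠QVB = 51.1°, so VB runs at 12.4° + (180° − 51.1°) = 141.3° from the x-axis; with |VB| = 17.2, B = V + 17.2·(cos 141.3°, sin 141.3°) = (23.20, 18.81). VB is perpendicular to BC; with |BC| = 24.3 on the right of VB, C = B + 24.3·(0.6252, 0.7804) = (38.40, 37.77). Then |QC| = |C − Q| = 53.86.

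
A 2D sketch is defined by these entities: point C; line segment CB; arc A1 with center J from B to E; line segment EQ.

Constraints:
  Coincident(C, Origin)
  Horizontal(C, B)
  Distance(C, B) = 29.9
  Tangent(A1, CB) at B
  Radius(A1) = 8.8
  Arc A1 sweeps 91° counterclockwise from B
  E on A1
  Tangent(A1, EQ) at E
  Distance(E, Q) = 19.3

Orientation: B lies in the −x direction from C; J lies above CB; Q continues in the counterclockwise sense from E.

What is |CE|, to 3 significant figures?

22.9

The tangent condition forces JB to be normal to CB, so J = B + (0, 8.8) = (-29.9, 8.80). On A1, B sits at bearing -90° from J; a 91° counterclockwise sweep puts E at bearing 1°, so E = J + 8.8·(cos 1°, sin 1°) = (-21.1, 8.95). Then |CE| = |E − C| = 22.9.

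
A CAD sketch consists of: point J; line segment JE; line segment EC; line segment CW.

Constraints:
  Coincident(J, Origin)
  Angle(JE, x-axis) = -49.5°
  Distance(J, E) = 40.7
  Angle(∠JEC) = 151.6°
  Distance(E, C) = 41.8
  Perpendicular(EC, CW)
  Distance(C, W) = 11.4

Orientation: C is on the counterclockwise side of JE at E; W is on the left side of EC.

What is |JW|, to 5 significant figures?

78.009

J is at the origin; JE runs at -49.5° with length 40.7, so E = 40.7·(cos -49.5°, sin -49.5°) = (26.433, -30.949). ∠JEC = 151.6°, so EC runs at -49.5° + (180° − 151.6°) = -21.100° from the x-axis; with |EC| = 41.8, C = E + 41.8·(cos -21.100°, sin -21.100°) = (65.430, -45.996). EC is perpendicular to CW; with |CW| = 11.4 on the left of EC, W = C + 11.4·(0.36000, 0.93295) = (69.534, -35.361). Then |JW| = |W − J| = 78.009.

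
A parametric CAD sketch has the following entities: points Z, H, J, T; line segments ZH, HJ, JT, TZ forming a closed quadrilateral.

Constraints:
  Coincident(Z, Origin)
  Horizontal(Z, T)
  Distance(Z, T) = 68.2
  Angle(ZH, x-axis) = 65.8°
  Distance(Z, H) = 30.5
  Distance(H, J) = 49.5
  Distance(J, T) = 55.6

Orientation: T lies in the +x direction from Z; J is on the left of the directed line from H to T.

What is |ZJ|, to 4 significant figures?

76.71

Checks: |HJ| = 49.50 ✓; |JT| = 55.60 ✓.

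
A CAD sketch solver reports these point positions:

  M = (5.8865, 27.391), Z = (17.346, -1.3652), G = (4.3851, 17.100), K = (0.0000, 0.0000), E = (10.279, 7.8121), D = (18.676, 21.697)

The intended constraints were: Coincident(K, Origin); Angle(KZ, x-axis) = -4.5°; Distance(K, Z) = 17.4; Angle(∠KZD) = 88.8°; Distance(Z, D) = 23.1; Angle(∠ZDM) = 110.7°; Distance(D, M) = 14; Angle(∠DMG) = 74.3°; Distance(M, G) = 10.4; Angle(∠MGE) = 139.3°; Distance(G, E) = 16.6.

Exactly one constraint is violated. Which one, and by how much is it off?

Distance(G, E) = 16.6 — off by 5.60.

K = (0.00, 0.00) ✓; KZ at -4.500° ✓; |KZ| = 17.40 ✓; ∠KZD = 88.80° ✓; |ZD| = 23.10 ✓; ∠ZDM = 110.7° ✓; |DM| = 14.00 ✓; ∠DMG = 74.30° ✓; |MG| = 10.40 ✓; ∠MGE = 139.3° ✓; |GE| = 11.00 ✗.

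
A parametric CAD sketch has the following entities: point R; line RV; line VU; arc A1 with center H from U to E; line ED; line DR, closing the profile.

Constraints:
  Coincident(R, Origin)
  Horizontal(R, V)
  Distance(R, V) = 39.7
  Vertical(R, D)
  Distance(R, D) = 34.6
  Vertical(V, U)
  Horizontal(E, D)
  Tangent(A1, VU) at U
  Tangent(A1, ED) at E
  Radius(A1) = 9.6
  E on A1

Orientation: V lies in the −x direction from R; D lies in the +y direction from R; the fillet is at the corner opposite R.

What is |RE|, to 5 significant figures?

45.860

The virtual corner opposite R is at (-39.700, 34.600). A1 meets VU tangentially, so HU is at right angles to VU and tangency of A1 to ED means the radius HE is perpendicular to ED, with radius 9.6, so the center H sits 9.6 in from both sides at H = (-30.100, 25.000). That places the tangent points at U = (-39.700, 25.000) on VU and E = (-30.100, 34.600) on ED. Then |RE| = |E − R| = 45.860.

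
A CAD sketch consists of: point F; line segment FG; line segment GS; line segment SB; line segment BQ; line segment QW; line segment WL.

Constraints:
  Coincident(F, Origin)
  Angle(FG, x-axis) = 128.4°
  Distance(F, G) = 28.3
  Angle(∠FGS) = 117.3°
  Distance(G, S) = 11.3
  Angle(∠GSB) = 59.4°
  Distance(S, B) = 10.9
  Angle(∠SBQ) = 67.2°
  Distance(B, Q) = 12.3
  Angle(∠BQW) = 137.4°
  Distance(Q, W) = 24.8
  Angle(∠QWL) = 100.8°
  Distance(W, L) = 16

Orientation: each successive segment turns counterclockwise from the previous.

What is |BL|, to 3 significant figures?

37.6

F is at the origin; FG runs at 128.4° with length 28.3, so G = (-17.6, 22.2). ∠FGS = 117.3° gives GS at -169° from the x-axis; with |GS| = 11.3, S = (-28.7, 20.0). ∠GSB = 59.4° gives SB at -48.3° from the x-axis; with |SB| = 10.9, B = (-21.4, 11.9). ∠SBQ = 67.2° gives BQ at 64.5° from the x-axis; with |BQ| = 12.3, Q = (-16.1, 23.0). ∠BQW = 137.4° gives QW at 107° from the x-axis; with |QW| = 24.8, W = (-23.4, 46.7). ∠QWL = 100.8° gives WL at -174° from the x-axis; with |WL| = 16.0, L = (-39.3, 44.9). Then |BL| = |L − B| = 37.6.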